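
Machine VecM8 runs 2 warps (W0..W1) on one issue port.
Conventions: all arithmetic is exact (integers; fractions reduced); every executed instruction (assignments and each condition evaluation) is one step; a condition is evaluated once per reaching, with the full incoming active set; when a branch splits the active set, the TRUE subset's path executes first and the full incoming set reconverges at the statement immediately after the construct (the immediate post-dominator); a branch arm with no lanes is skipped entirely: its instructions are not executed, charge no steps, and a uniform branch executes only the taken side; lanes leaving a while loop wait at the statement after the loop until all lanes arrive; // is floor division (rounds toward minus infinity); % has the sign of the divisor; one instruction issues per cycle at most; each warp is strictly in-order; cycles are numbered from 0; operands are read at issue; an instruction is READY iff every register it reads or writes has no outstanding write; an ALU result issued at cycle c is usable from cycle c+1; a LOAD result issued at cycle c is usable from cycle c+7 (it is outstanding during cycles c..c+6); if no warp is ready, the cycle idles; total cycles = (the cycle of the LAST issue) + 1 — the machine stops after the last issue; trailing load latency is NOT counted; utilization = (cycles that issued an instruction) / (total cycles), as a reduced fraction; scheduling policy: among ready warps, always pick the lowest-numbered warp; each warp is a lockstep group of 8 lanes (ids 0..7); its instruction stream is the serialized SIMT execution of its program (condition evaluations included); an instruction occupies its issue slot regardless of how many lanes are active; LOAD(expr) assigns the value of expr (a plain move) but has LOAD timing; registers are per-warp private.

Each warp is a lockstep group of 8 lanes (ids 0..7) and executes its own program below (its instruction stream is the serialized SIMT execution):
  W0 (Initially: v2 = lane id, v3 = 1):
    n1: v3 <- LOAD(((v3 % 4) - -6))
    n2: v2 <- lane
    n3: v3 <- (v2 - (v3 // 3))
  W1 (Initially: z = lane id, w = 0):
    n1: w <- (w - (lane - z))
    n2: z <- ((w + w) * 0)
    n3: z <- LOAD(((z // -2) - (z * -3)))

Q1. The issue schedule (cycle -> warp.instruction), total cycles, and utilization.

cycle 0: W0.I0
cycle 1: W0.I1
cycle 2: W1.I0
cycle 3: W1.I1
cycle 4: W1.I2
cycle 5: idle
cycle 6: idle
cycle 7: W0.I2

Answer: 8 cycles, utilization 3/4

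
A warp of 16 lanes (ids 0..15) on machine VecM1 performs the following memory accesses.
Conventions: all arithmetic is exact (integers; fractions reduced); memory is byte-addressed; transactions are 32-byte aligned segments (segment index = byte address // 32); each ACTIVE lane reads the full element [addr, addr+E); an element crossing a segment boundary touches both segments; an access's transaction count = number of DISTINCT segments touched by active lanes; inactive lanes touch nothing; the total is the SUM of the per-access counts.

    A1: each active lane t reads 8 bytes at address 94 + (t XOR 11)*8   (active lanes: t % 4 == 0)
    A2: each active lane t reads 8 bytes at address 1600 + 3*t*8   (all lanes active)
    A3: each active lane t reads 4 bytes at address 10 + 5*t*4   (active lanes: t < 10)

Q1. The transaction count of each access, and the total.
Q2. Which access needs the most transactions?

A1: 4 transactions
A2: 12 transactions
A3: 7 transactions

Answer: 4,12,7; total 23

Answer: A2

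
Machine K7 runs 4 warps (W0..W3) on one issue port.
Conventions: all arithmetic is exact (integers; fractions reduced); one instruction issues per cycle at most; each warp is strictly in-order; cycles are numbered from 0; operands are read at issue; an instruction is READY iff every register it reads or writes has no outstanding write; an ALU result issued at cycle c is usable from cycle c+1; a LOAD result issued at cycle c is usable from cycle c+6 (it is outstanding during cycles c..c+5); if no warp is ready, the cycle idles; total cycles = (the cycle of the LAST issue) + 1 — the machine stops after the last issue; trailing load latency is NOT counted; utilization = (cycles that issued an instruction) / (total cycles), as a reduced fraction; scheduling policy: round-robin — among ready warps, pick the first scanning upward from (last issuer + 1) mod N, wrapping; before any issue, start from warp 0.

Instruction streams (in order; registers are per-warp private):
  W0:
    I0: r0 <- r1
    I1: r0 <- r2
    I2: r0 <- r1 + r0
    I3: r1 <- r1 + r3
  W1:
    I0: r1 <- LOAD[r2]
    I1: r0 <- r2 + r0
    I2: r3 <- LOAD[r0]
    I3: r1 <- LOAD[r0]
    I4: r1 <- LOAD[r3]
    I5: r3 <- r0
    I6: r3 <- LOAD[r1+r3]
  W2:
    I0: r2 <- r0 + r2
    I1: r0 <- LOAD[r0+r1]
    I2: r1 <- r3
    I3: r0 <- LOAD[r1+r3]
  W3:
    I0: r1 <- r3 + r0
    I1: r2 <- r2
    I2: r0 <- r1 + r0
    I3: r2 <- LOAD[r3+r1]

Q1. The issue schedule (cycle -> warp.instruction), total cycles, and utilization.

cycle 0: W0.I0
cycle 1: W1.I0
cycle 2: W2.I0
cycle 3: W3.I0
cycle 4: W0.I1
cycle 5: W1.I1
cycle 6: W2.I1
cycle 7: W3.I1
cycle 8: W0.I2
cycle 9: W1.I2
cycle 10: W2.I2
cycle 11: W3.I2
cycle 12: W0.I3
cycle 13: W1.I3
cycle 14: W2.I3
cycle 15: W3.I3
cycle 16: idle
cycle 17: idle
cycle 18: idle
cycle 19: W1.I4
cycle 20: W1.I5
cycle 21: idle
cycle 22: idle
cycle 23: idle
cycle 24: idle
cycle 25: W1.I6

Answer: 26 cycles, utilization 19/26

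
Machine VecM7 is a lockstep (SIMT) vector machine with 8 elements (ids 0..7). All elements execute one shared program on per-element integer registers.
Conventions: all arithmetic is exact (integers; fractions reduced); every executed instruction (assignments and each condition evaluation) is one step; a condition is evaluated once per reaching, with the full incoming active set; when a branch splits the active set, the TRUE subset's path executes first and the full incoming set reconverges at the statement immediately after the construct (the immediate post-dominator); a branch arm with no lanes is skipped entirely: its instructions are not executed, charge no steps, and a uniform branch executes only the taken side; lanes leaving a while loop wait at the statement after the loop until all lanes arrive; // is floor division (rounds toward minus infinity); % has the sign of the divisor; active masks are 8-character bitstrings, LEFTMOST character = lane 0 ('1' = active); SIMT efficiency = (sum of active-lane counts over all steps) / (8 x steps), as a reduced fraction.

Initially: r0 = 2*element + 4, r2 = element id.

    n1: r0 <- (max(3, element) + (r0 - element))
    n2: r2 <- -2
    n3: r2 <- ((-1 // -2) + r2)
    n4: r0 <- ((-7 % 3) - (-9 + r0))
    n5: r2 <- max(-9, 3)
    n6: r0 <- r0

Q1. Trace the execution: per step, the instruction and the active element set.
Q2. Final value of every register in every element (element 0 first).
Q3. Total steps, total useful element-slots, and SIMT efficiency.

step 0: r0 <- (max(3, element) + (r0 - element)) 11111111
step 1: r2 <- -2                     11111111
step 2: r2 <- ((-1 // -2) + r2)      11111111
step 3: r0 <- ((-7 % 3) - (-9 + r0)) 11111111
step 4: r2 <- max(-9, 3)             11111111
step 5: r0 <- r0                     11111111

Answer: 6 steps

r0: 4,3,2,1,-1,-3,-5,-7
r2: 3,3,3,3,3,3,3,3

steps = 6; useful = 48; efficiency = 48/48 = 1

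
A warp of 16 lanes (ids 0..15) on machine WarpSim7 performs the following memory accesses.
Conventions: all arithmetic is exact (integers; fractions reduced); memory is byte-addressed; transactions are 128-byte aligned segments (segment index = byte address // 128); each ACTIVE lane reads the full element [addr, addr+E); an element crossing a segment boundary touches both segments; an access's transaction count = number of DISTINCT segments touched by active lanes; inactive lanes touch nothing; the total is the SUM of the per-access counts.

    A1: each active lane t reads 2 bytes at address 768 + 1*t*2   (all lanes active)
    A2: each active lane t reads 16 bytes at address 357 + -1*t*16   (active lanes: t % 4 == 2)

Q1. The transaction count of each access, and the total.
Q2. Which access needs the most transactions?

A1: 1 transaction
A2: 2 transactions

Answer: 1,2; total 3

Answer: A2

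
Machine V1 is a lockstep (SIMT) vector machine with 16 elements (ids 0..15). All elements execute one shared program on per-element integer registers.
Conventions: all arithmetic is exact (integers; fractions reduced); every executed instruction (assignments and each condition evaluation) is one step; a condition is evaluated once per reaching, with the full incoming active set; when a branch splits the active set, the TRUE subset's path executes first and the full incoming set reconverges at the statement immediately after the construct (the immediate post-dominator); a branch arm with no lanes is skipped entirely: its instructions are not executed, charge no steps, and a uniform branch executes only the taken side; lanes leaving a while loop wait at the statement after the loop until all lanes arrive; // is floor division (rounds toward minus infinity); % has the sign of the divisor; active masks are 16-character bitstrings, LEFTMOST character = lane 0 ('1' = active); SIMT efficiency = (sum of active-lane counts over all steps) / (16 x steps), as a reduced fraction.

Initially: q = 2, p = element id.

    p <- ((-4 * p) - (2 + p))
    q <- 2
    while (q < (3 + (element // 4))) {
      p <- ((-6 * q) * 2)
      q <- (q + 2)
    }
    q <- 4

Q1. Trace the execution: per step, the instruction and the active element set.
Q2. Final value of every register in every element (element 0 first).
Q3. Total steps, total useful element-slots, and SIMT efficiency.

step 0: p <- ((-4 * p) - (2 + p))    1111111111111111
step 1: q <- 2                       1111111111111111
step 2: eval (q < (3 + (element // 4))) 1111111111111111
step 3: p <- ((-6 * q) * 2)          1111111111111111
step 4: q <- (q + 2)                 1111111111111111
step 5: eval (q < (3 + (element // 4))) 1111111111111111
step 6: p <- ((-6 * q) * 2)          0000000011111111
step 7: q <- (q + 2)                 0000000011111111
step 8: eval (q < (3 + (element // 4))) 0000000011111111
step 9: q <- 4                       1111111111111111

Answer: 10 steps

q: 4,4,4,4,4,4,4,4,4,4,4,4,4,4,4,4
p: -24,-24,-24,-24,-24,-24,-24,-24,-48,-48,-48,-48,-48,-48,-48,-48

steps = 10; useful = 136; efficiency = 136/160 = 17/20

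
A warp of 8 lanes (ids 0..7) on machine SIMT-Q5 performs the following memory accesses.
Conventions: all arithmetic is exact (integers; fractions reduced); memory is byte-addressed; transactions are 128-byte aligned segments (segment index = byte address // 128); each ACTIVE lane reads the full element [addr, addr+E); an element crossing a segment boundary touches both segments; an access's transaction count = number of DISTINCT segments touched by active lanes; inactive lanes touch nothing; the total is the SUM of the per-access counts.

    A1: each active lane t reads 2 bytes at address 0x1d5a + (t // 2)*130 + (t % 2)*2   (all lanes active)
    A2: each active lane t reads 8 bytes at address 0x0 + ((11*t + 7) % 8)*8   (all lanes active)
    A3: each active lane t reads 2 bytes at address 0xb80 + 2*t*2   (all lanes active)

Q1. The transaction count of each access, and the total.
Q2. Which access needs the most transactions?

A1: 4 transactions
A2: 1 transaction
A3: 1 transaction

Answer: 4,1,1; total 6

Answer: A1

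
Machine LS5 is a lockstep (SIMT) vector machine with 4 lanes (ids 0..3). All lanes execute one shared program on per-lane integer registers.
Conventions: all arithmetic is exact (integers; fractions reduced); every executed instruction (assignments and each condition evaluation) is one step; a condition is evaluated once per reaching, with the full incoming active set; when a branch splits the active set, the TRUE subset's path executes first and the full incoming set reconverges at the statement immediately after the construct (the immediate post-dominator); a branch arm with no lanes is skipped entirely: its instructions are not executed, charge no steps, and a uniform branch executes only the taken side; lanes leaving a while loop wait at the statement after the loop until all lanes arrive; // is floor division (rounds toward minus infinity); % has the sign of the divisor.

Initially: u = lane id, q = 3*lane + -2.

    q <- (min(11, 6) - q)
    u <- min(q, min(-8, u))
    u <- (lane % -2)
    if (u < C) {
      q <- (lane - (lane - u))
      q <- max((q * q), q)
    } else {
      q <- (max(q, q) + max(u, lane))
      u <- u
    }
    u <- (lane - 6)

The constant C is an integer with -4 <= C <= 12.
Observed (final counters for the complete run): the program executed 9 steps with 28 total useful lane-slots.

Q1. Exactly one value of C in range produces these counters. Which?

Answer: C = 0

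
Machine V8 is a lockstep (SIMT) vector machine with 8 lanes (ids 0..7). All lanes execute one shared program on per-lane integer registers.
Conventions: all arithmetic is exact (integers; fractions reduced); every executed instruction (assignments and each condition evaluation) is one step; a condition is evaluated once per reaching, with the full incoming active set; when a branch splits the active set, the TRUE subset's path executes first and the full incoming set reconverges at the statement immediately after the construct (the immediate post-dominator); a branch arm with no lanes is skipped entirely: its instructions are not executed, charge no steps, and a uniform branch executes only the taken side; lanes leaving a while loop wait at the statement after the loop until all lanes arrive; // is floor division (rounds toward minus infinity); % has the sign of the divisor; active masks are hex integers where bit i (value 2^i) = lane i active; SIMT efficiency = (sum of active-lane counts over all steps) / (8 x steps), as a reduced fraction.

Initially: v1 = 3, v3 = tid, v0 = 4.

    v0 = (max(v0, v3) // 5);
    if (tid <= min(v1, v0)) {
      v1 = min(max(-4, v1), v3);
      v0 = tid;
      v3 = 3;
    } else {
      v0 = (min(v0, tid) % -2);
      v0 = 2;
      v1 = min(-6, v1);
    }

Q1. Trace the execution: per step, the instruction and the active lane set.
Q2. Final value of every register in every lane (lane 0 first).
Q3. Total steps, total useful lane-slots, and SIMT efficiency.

step 0: v0 <- (max(v0, v3) // 5)     0xff
step 1: eval (tid <= min(v1, v0))    0xff
step 2: v1 <- min(max(-4, v1), v3)   0x01
step 3: v0 <- tid                    0x01
step 4: v3 <- 3                      0x01
step 5: v0 <- (min(v0, tid) % -2)    0xfe
step 6: v0 <- 2                      0xfe
step 7: v1 <- min(-6, v1)            0xfe

Answer: 8 steps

v1: 0,-6,-6,-6,-6,-6,-6,-6
v3: 3,1,2,3,4,5,6,7
v0: 0,2,2,2,2,2,2,2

steps = 8; useful = 40; efficiency = 40/64 = 5/8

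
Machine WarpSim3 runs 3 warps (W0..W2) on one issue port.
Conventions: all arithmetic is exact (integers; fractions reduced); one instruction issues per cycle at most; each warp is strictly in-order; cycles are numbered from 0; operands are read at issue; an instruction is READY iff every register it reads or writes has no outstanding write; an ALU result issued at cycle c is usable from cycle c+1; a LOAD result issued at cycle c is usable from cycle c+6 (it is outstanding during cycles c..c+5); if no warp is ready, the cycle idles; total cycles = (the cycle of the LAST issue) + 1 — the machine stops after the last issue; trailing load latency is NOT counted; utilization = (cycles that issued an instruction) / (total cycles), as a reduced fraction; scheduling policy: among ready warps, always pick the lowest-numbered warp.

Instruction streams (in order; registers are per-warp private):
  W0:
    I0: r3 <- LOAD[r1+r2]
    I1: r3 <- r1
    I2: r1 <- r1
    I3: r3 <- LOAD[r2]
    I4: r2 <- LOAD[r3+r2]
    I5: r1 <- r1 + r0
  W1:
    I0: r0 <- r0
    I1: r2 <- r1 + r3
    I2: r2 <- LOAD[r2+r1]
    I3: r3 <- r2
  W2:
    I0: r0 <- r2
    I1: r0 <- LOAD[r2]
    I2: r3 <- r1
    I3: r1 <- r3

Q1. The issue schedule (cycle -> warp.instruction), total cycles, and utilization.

cycle 0: W0.I0
cycle 1: W1.I0
cycle 2: W1.I1
cycle 3: W1.I2
cycle 4: W2.I0
cycle 5: W2.I1
cycle 6: W0.I1
cycle 7: W0.I2
cycle 8: W0.I3
cycle 9: W1.I3
cycle 10: W2.I2
cycle 11: W2.I3
cycle 12: idle
cycle 13: idle
cycle 14: W0.I4
cycle 15: W0.I5

Answer: 16 cycles, utilization 7/8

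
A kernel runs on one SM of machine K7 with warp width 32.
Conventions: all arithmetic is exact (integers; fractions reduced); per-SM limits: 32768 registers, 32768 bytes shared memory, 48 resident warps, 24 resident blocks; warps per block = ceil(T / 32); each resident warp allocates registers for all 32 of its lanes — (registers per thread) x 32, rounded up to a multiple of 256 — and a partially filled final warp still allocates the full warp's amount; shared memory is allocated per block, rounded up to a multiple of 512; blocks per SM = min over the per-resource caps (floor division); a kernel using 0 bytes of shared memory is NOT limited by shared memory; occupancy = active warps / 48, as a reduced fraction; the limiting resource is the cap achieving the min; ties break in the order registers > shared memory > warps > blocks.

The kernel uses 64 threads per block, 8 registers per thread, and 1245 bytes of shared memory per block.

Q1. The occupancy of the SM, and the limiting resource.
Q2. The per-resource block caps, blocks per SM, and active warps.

Answer: occupancy 7/8, limited by shared memory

registers: 64 blocks
shared memory: 21 blocks
warps: 24 blocks
blocks: 24 blocks

Answer: 21 blocks, 42 active warps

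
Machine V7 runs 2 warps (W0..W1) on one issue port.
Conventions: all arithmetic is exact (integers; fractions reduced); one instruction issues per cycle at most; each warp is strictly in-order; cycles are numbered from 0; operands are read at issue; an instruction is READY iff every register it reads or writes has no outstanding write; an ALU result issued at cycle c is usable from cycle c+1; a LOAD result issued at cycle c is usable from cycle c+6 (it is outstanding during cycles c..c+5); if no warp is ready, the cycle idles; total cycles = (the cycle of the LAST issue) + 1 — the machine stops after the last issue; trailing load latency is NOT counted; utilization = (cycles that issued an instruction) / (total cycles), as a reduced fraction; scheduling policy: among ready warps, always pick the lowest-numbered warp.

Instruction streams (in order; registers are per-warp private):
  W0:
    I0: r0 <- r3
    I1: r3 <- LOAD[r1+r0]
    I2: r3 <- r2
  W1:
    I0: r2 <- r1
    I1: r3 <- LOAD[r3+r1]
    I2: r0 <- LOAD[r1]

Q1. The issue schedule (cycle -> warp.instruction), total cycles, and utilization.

cycle 0: W0.I0
cycle 1: W0.I1
cycle 2: W1.I0
cycle 3: W1.I1
cycle 4: W1.I2
cycle 5: idle
cycle 6: idle
cycle 7: W0.I2

Answer: 8 cycles, utilization 3/4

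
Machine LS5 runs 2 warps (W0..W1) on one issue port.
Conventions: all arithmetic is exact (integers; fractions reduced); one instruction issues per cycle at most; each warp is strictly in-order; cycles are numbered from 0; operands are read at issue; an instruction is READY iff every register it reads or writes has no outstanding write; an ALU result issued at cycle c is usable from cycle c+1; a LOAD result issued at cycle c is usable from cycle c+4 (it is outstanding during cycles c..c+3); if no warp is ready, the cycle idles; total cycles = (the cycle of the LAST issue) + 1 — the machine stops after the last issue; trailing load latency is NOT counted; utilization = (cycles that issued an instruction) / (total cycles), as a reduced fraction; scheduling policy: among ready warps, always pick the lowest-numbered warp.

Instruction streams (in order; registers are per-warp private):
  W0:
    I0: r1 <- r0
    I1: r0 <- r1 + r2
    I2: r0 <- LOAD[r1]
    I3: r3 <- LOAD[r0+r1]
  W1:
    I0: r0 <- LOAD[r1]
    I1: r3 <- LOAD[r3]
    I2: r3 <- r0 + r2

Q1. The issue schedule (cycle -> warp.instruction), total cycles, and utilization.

cycle 0: W0.I0
cycle 1: W0.I1
cycle 2: W0.I2
cycle 3: W1.I0
cycle 4: W1.I1
cycle 5: idle
cycle 6: W0.I3
cycle 7: idle
cycle 8: W1.I2

Answer: 9 cycles, utilization 7/9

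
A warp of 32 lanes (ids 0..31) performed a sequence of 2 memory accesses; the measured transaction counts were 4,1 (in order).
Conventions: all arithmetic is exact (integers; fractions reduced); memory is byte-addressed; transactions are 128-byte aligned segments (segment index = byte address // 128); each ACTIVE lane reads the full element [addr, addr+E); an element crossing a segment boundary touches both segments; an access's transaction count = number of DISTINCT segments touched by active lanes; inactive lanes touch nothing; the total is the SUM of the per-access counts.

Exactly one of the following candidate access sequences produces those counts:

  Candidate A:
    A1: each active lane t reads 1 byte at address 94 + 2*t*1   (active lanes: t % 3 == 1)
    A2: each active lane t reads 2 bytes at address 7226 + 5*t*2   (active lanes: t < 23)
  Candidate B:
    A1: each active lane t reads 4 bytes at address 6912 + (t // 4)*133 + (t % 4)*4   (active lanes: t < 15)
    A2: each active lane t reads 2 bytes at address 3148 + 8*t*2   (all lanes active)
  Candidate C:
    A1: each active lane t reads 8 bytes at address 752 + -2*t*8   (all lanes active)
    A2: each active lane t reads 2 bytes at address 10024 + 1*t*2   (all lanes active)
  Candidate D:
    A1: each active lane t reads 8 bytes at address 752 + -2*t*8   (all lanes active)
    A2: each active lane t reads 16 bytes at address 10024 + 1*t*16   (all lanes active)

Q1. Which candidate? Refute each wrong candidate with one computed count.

A: A1 gives 2 transactions, not 4
B: A2 gives 5 transactions, not 1
D: A2 gives 5 transactions, not 1
C: all counts match (4,1)

Answer: C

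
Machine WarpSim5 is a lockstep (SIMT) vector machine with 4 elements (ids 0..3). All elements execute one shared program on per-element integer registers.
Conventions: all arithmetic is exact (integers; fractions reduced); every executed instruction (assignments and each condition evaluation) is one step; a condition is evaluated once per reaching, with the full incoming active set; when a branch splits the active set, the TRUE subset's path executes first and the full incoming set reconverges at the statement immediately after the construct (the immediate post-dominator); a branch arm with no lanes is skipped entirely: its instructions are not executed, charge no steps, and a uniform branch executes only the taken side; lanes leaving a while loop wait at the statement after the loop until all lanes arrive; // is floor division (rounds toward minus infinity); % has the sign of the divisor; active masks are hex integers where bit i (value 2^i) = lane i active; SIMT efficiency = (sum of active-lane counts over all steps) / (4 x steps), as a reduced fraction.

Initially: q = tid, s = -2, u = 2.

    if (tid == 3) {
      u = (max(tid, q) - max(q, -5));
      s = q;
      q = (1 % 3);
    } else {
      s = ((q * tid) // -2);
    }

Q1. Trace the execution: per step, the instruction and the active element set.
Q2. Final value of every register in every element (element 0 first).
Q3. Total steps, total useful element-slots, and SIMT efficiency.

step 0: eval (tid == 3)              0xf
step 1: u <- (max(tid, q) - max(q, -5)) 0x8
step 2: s <- q                       0x8
step 3: q <- (1 % 3)                 0x8
step 4: s <- ((q * tid) // -2)       0x7

Answer: 5 steps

q: 0,1,2,1
s: 0,-1,-2,3
u: 2,2,2,0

steps = 5; useful = 10; efficiency = 10/20 = 1/2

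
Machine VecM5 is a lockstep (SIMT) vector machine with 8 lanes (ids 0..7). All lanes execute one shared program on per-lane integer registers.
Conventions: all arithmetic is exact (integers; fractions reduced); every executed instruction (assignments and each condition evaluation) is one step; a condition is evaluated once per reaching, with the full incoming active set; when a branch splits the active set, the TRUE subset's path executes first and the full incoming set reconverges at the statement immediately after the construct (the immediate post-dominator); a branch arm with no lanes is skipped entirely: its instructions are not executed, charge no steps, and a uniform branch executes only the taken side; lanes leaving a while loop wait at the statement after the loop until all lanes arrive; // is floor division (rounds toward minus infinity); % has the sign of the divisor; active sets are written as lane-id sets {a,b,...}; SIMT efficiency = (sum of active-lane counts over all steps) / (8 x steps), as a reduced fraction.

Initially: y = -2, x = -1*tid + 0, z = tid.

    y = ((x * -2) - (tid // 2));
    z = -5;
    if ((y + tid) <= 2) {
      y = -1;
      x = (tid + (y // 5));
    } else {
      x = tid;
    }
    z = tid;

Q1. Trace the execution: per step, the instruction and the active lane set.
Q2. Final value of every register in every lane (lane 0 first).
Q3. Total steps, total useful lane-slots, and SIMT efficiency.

step 0: y <- ((x * -2) - (tid // 2)) {0,1,2,3,4,5,6,7}
step 1: z <- -5                      {0,1,2,3,4,5,6,7}
step 2: eval ((y + tid) <= 2)        {0,1,2,3,4,5,6,7}
step 3: y <- -1                      {0}
step 4: x <- (tid + (y // 5))        {0}
step 5: x <- tid                     {1,2,3,4,5,6,7}
step 6: z <- tid                     {0,1,2,3,4,5,6,7}

Answer: 7 steps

y: -1,2,3,5,6,8,9,11
x: -1,1,2,3,4,5,6,7
z: 0,1,2,3,4,5,6,7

steps = 7; useful = 41; efficiency = 41/56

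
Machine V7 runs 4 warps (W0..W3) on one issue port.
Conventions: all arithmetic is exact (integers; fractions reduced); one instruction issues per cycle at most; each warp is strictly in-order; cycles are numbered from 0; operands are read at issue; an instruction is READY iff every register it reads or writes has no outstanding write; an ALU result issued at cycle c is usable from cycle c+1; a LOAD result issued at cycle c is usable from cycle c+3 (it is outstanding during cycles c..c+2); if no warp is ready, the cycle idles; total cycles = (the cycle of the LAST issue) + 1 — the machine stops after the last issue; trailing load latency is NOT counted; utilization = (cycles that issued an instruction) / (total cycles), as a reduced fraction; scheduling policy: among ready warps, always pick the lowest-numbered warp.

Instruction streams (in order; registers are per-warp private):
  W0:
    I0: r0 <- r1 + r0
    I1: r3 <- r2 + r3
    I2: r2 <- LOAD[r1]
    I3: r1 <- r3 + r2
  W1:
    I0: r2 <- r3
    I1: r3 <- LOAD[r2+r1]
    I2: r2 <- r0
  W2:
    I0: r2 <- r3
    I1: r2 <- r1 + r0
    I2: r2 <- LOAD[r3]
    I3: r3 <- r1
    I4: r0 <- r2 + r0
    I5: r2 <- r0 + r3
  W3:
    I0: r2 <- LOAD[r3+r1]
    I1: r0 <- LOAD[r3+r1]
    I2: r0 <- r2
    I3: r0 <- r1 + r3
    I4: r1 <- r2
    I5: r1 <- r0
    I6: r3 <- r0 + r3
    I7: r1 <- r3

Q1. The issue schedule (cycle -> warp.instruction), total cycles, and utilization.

cycle 0: W0.I0
cycle 1: W0.I1
cycle 2: W0.I2
cycle 3: W1.I0
cycle 4: W1.I1
cycle 5: W0.I3
cycle 6: W1.I2
cycle 7: W2.I0
cycle 8: W2.I1
cycle 9: W2.I2
cycle 10: W2.I3
cycle 11: W3.I0
cycle 12: W2.I4
cycle 13: W2.I5
cycle 14: W3.I1
cycle 15: idle
cycle 16: idle
cycle 17: W3.I2
cycle 18: W3.I3
cycle 19: W3.I4
cycle 20: W3.I5
cycle 21: W3.I6
cycle 22: W3.I7

Answer: 23 cycles, utilization 21/23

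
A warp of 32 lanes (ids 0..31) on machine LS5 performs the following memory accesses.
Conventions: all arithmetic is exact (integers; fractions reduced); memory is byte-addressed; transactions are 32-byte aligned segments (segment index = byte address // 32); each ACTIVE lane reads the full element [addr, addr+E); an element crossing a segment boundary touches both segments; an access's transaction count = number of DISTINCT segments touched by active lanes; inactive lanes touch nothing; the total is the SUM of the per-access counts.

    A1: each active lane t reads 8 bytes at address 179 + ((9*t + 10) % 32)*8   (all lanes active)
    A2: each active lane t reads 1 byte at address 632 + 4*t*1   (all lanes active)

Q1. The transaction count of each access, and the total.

A1: 9 transactions
A2: 5 transactions

Answer: 9,5; total 14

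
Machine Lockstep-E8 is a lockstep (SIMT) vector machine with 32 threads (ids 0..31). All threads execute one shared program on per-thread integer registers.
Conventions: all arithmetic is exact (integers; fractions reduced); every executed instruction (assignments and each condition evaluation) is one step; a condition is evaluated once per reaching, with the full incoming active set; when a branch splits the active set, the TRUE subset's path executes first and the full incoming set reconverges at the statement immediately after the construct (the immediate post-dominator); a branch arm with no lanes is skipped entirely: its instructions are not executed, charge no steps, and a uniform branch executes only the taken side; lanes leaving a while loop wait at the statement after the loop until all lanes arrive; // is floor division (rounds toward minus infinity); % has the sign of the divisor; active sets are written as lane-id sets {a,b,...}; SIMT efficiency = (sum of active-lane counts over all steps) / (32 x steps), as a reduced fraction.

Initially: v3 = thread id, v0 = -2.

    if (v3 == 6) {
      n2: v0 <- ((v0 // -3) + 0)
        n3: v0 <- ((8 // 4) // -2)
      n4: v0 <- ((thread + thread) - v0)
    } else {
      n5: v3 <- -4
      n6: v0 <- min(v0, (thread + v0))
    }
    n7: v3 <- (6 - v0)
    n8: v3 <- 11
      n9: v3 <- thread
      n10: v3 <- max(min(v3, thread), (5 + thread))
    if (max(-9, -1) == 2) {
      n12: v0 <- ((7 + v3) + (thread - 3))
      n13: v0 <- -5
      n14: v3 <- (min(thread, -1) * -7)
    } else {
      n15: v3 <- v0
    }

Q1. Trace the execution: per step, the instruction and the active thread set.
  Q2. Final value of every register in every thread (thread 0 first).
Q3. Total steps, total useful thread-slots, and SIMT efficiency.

step 0: eval (v3 == 6)               {0,1,2,3,4,5,6,7,8,9,10,11,12,13,14,15,16,17,18,19,20,21,22,23,24,25,26,27,28,29,30,31}
step 1: v0 <- ((v0 // -3) + 0)       {6}
step 2: v0 <- ((8 // 4) // -2)       {6}
step 3: v0 <- ((thread + thread) - v0) {6}
step 4: v3 <- -4                     {0,1,2,3,4,5,7,8,9,10,11,12,13,14,15,16,17,18,19,20,21,22,23,24,25,26,27,28,29,30,31}
step 5: v0 <- min(v0, (thread + v0)) {0,1,2,3,4,5,7,8,9,10,11,12,13,14,15,16,17,18,19,20,21,22,23,24,25,26,27,28,29,30,31}
step 6: v3 <- (6 - v0)               {0,1,2,3,4,5,6,7,8,9,10,11,12,13,14,15,16,17,18,19,20,21,22,23,24,25,26,27,28,29,30,31}
step 7: v3 <- 11                     {0,1,2,3,4,5,6,7,8,9,10,11,12,13,14,15,16,17,18,19,20,21,22,23,24,25,26,27,28,29,30,31}
step 8: v3 <- thread                 {0,1,2,3,4,5,6,7,8,9,10,11,12,13,14,15,16,17,18,19,20,21,22,23,24,25,26,27,28,29,30,31}
step 9: v3 <- max(min(v3, thread), (5 + thread)) {0,1,2,3,4,5,6,7,8,9,10,11,12,13,14,15,16,17,18,19,20,21,22,23,24,25,26,27,28,29,30,31}
step 10: eval (max(-9, -1) == 2)      {0,1,2,3,4,5,6,7,8,9,10,11,12,13,14,15,16,17,18,19,20,21,22,23,24,25,26,27,28,29,30,31}
step 11: v3 <- v0                     {0,1,2,3,4,5,6,7,8,9,10,11,12,13,14,15,16,17,18,19,20,21,22,23,24,25,26,27,28,29,30,31}

Answer: 12 steps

v3: -2,-2,-2,-2,-2,-2,13,-2,-2,-2,-2,-2,-2,-2,-2,-2,-2,-2,-2,-2,-2,-2,-2,-2,-2,-2,-2,-2,-2,-2,-2,-2
v0: -2,-2,-2,-2,-2,-2,13,-2,-2,-2,-2,-2,-2,-2,-2,-2,-2,-2,-2,-2,-2,-2,-2,-2,-2,-2,-2,-2,-2,-2,-2,-2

steps = 12; useful = 289; efficiency = 289/384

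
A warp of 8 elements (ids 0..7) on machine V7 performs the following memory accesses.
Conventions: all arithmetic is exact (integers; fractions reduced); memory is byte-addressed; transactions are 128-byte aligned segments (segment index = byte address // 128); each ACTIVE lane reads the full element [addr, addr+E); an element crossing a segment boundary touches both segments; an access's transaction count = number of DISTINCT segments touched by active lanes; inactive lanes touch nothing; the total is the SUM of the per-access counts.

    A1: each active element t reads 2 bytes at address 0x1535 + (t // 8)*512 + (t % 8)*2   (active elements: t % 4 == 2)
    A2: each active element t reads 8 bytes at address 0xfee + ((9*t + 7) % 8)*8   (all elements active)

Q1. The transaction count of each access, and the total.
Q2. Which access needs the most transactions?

A1: 1 transaction
A2: 2 transactions

Answer: 1,2; total 3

Answer: A2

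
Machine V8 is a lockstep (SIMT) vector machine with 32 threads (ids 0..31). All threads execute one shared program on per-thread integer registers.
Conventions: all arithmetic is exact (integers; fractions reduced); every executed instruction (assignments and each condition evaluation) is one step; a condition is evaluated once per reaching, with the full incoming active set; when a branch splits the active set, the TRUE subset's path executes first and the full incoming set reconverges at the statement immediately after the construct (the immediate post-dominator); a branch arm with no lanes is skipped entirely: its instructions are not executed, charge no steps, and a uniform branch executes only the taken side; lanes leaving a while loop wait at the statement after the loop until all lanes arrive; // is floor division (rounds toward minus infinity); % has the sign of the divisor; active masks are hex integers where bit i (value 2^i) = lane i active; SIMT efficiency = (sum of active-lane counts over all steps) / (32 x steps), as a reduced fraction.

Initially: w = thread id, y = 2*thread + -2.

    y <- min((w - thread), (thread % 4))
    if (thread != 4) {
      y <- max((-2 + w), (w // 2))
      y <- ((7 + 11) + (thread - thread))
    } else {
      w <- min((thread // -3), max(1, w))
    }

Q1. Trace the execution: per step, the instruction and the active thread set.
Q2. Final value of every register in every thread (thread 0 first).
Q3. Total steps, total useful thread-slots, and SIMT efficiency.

step 0: y <- min((w - thread), (thread % 4)) 0xffffffff
step 1: eval (thread != 4)           0xffffffff
step 2: y <- max((-2 + w), (w // 2)) 0xffffffef
step 3: y <- ((7 + 11) + (thread - thread)) 0xffffffef
step 4: w <- min((thread // -3), max(1, w)) 0x00000010

Answer: 5 steps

w: 0,1,2,3,-2,5,6,7,8,9,10,11,12,13,14,15,16,17,18,19,20,21,22,23,24,25,26,27,28,29,30,31
y: 18,18,18,18,0,18,18,18,18,18,18,18,18,18,18,18,18,18,18,18,18,18,18,18,18,18,18,18,18,18,18,18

steps = 5; useful = 127; efficiency = 127/160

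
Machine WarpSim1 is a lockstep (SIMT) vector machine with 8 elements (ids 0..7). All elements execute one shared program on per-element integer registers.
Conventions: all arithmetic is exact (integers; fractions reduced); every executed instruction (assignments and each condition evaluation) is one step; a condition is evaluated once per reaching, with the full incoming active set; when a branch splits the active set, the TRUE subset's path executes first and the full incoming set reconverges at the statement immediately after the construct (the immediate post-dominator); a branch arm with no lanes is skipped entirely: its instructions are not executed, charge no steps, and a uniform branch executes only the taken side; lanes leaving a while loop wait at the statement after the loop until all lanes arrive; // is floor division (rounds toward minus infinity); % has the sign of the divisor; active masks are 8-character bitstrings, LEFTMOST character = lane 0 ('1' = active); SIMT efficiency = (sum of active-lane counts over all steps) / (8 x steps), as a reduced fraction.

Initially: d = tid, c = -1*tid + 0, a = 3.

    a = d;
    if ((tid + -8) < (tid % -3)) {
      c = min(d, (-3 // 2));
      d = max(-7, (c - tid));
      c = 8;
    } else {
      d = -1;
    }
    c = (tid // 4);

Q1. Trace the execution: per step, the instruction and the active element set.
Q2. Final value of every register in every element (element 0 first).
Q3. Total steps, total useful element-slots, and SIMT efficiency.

step 0: a <- d                       11111111
step 1: eval ((tid + -8) < (tid % -3)) 11111111
step 2: c <- min(d, (-3 // 2))       11111110
step 3: d <- max(-7, (c - tid))      11111110
step 4: c <- 8                       11111110
step 5: d <- -1                      00000001
step 6: c <- (tid // 4)              11111111

Answer: 7 steps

d: -2,-3,-4,-5,-6,-7,-7,-1
c: 0,0,0,0,1,1,1,1
a: 0,1,2,3,4,5,6,7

steps = 7; useful = 46; efficiency = 46/56 = 23/28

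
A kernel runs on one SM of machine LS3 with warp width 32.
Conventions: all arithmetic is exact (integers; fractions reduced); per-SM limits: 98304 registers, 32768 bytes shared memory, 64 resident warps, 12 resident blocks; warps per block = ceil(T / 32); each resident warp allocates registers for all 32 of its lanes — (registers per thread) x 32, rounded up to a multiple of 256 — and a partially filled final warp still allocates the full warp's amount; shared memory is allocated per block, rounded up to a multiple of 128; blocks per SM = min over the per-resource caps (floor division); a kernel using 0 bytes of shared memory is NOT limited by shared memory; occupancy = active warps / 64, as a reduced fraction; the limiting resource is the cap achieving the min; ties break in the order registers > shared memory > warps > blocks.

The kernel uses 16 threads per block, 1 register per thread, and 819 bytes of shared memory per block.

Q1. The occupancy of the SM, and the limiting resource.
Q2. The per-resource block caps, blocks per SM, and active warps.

Answer: occupancy 3/16, limited by blocks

registers: 384 blocks
shared memory: 36 blocks
warps: 64 blocks
blocks: 12 blocks

Answer: 12 blocks, 12 active warps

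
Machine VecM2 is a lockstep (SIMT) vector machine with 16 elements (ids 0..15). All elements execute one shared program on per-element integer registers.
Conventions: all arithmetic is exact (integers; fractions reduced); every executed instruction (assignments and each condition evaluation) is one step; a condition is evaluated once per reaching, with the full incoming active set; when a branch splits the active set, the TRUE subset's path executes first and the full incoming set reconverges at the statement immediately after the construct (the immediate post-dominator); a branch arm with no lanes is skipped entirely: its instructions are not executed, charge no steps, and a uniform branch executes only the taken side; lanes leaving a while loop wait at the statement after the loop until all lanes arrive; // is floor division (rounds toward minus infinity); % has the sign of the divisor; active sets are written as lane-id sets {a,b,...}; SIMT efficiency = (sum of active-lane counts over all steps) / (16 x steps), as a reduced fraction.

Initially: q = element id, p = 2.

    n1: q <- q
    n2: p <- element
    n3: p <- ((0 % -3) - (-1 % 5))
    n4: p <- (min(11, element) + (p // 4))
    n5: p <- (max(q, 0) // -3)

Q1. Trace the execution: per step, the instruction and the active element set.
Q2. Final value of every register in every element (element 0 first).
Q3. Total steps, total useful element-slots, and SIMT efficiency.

step 0: q <- q                       {0,1,2,3,4,5,6,7,8,9,10,11,12,13,14,15}
step 1: p <- element                 {0,1,2,3,4,5,6,7,8,9,10,11,12,13,14,15}
step 2: p <- ((0 % -3) - (-1 % 5))   {0,1,2,3,4,5,6,7,8,9,10,11,12,13,14,15}
step 3: p <- (min(11, element) + (p // 4)) {0,1,2,3,4,5,6,7,8,9,10,11,12,13,14,15}
step 4: p <- (max(q, 0) // -3)       {0,1,2,3,4,5,6,7,8,9,10,11,12,13,14,15}

Answer: 5 steps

q: 0,1,2,3,4,5,6,7,8,9,10,11,12,13,14,15
p: 0,-1,-1,-1,-2,-2,-2,-3,-3,-3,-4,-4,-4,-5,-5,-5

steps = 5; useful = 80; efficiency = 80/80 = 1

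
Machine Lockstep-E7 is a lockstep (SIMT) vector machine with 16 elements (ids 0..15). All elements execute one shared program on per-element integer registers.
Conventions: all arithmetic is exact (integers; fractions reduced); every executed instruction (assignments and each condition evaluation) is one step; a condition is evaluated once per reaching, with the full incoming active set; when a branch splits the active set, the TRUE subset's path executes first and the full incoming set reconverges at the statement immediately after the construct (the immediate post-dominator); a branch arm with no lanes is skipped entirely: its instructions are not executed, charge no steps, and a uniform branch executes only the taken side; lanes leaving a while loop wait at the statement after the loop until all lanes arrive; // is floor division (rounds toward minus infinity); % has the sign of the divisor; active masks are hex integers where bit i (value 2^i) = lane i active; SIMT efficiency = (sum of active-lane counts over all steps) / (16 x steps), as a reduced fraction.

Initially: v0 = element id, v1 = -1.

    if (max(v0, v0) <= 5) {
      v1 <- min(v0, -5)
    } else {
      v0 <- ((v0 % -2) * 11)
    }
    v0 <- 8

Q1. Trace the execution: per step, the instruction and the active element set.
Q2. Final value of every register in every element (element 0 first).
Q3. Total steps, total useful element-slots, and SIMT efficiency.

step 0: eval (max(v0, v0) <= 5)      0xffff
step 1: v1 <- min(v0, -5)            0x003f
step 2: v0 <- ((v0 % -2) * 11)       0xffc0
step 3: v0 <- 8                      0xffff

Answer: 4 steps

v0: 8,8,8,8,8,8,8,8,8,8,8,8,8,8,8,8
v1: -5,-5,-5,-5,-5,-5,-1,-1,-1,-1,-1,-1,-1,-1,-1,-1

steps = 4; useful = 48; efficiency = 48/64 = 3/4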